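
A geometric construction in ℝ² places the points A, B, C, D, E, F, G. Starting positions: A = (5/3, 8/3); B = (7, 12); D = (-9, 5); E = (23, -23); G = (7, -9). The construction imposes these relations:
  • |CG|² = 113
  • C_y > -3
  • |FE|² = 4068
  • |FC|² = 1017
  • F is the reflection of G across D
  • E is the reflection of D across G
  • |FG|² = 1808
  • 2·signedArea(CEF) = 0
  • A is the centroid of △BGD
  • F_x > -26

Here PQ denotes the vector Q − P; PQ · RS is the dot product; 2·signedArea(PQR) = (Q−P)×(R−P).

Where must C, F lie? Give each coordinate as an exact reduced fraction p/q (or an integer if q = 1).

1. F_x = -25  [F is the reflection of G across D]
2. F_y = 19  [F is the reflection of G across D]
   → F = (-25, 19)
3. C_x = -1  [line -42·x + -48·y + -138 = 0 ∩ |CG|² = 113]
4. C_y = -2  [line -42·x + -48·y + -138 = 0 ∩ |CG|² = 113]
   → C = (-1, -2)

C = (-1, -2)
F = (-25, 19)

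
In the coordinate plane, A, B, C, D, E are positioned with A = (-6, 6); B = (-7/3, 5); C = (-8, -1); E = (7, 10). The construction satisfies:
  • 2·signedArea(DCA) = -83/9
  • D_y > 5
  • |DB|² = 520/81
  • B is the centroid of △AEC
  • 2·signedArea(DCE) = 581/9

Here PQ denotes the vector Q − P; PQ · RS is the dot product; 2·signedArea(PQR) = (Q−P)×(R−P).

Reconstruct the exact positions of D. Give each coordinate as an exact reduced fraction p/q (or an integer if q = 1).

1. D_x = -43/9  [2·signedArea(DCA) = -83/9 ∩ 2·signedArea(DCE) = 581/9]
2. D_y = 17/3  [2·signedArea(DCA) = -83/9 ∩ 2·signedArea(DCE) = 581/9]
   → D = (-43/9, 17/3)

D = (-43/9, 17/3)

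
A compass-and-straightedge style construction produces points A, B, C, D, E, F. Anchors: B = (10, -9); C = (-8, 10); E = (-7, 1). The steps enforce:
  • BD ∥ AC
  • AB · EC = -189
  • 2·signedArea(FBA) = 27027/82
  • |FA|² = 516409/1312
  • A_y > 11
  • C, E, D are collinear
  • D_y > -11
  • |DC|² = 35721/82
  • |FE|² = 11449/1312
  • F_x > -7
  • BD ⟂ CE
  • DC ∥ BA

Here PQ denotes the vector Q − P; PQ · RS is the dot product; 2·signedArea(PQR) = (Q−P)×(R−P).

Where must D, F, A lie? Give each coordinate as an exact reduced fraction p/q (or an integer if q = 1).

1. D_x = -467/82  [C, E, D are collinear ∩ BD ⟂ CE]
2. D_y = -881/82  [C, E, D are collinear ∩ BD ⟂ CE]
   → D = (-467/82, -881/82)
3. A_x = 631/82  [BD ∥ AC ∩ DC ∥ BA]
4. A_y = 963/82  [BD ∥ AC ∩ DC ∥ BA]
   → A = (631/82, 963/82)
5. F_x = -2189/328  [line -1701/82·x + -189/82·y + -5859/41 = 0 ∩ |FA|² = 516409/1312]
6. F_y = -635/328  [line -1701/82·x + -189/82·y + -5859/41 = 0 ∩ |FA|² = 516409/1312]
   → F = (-2189/328, -635/328)

A = (631/82, 963/82)
D = (-467/82, -881/82)
F = (-2189/328, -635/328)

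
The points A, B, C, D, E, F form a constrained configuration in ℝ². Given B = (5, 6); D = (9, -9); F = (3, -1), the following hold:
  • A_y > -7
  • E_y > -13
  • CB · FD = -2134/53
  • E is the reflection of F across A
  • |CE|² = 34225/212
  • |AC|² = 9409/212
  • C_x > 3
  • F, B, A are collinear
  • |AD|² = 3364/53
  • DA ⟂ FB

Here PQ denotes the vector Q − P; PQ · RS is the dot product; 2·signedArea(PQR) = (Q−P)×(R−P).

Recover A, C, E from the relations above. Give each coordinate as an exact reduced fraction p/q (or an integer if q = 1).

1. A_x = 71/53  [F, B, A are collinear ∩ DA ⟂ FB]
2. A_y = -361/53  [F, B, A are collinear ∩ DA ⟂ FB]
   → A = (71/53, -361/53)
3. C_x = 168/53  [line -6·x + 8·y + 1180/53 = 0 ∩ |AC|² = 9409/212]
4. C_y = -43/106  [line -6·x + 8·y + 1180/53 = 0 ∩ |AC|² = 9409/212]
   → C = (168/53, -43/106)
5. E_x = -17/53  [E is the reflection of F across A]
6. E_y = -669/53  [E is the reflection of F across A]
   → E = (-17/53, -669/53)

A = (71/53, -361/53)
C = (168/53, -43/106)
E = (-17/53, -669/53)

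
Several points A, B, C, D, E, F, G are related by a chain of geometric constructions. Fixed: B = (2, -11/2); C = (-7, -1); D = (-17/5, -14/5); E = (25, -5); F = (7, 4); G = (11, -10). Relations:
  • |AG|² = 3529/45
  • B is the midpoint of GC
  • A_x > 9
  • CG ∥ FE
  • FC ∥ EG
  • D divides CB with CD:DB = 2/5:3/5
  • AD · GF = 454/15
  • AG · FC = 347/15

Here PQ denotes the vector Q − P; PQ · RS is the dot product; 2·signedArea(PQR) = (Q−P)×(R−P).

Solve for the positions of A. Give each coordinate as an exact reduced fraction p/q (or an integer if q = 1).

A = (143/15, -19/15)

1. A_x = 143/15  [AG · FC = 347/15 ∩ AD · GF = 454/15]
2. A_y = -19/15  [AG · FC = 347/15 ∩ AD · GF = 454/15]
   → A = (143/15, -19/15)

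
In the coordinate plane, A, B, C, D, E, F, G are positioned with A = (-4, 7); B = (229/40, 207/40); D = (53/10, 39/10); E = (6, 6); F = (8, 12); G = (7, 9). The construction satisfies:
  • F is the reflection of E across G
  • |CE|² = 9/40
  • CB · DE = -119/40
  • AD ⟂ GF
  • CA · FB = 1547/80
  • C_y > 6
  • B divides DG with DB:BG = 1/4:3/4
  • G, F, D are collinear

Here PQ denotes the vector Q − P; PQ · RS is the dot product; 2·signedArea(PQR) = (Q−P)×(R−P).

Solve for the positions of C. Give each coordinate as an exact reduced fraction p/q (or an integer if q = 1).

1. C_x = 123/20  [line 91/40·x + 273/40·y + -4641/80 = 0 ∩ |CE|² = 9/40]
2. C_y = 129/20  [line 91/40·x + 273/40·y + -4641/80 = 0 ∩ |CE|² = 9/40]
   → C = (123/20, 129/20)

C = (123/20, 129/20)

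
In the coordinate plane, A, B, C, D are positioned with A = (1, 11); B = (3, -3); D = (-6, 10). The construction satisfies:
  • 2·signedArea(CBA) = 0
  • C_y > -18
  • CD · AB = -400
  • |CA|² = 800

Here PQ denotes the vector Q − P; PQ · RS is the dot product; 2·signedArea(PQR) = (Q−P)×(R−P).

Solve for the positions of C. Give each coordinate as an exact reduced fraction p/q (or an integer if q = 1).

C = (5, -17)

1. C_x = 5  [2·signedArea(CBA) = 0 ∩ CD · AB = -400]
2. C_y = -17  [2·signedArea(CBA) = 0 ∩ CD · AB = -400]
   → C = (5, -17)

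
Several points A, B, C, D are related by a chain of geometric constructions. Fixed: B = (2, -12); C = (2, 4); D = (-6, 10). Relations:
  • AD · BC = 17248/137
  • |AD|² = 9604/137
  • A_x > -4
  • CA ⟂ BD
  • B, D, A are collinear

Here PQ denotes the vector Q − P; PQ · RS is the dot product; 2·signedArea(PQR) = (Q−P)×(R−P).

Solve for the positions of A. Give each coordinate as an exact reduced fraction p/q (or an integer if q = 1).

A = (-430/137, 292/137)

1. A_x = -430/137  [B, D, A are collinear ∩ CA ⟂ BD]
2. A_y = 292/137  [B, D, A are collinear ∩ CA ⟂ BD]
   → A = (-430/137, 292/137)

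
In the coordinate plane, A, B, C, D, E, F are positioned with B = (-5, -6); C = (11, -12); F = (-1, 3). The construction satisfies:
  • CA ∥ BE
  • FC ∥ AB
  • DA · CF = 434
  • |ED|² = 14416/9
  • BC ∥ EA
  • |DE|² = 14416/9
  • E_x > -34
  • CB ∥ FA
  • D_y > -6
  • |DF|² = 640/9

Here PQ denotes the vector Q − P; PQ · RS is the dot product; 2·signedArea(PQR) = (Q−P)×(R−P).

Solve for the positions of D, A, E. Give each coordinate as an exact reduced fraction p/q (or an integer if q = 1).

1. A_x = -17  [FC ∥ AB ∩ CB ∥ FA]
2. A_y = 9  [FC ∥ AB ∩ CB ∥ FA]
   → A = (-17, 9)
3. E_x = -33  [BC ∥ EA ∩ CA ∥ BE]
4. E_y = 15  [BC ∥ EA ∩ CA ∥ BE]
   → E = (-33, 15)
5. D_x = 5/3  [line 12·x + -15·y + -95 = 0 ∩ |DE|² = 14416/9]
6. D_y = -5  [line 12·x + -15·y + -95 = 0 ∩ |DE|² = 14416/9]
   → D = (5/3, -5)

A = (-17, 9)
D = (5/3, -5)
E = (-33, 15)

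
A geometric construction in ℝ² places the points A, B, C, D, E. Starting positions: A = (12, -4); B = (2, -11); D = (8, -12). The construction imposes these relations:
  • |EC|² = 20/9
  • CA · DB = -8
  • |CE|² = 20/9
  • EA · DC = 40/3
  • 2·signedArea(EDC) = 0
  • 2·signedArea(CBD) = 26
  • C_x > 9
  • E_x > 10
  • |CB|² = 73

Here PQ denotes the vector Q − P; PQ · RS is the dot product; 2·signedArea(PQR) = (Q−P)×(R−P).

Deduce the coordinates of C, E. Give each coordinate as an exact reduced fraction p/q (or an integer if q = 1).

C = (10, -8)
E = (32/3, -20/3)

1. C_x = 10  [2·signedArea(CBD) = 26 ∩ CA · DB = -8]
2. C_y = -8  [2·signedArea(CBD) = 26 ∩ CA · DB = -8]
   → C = (10, -8)
3. E_x = 32/3  [2·signedArea(EDC) = 0 ∩ EA · DC = 40/3]
4. E_y = -20/3  [2·signedArea(EDC) = 0 ∩ EA · DC = 40/3]
   → E = (32/3, -20/3)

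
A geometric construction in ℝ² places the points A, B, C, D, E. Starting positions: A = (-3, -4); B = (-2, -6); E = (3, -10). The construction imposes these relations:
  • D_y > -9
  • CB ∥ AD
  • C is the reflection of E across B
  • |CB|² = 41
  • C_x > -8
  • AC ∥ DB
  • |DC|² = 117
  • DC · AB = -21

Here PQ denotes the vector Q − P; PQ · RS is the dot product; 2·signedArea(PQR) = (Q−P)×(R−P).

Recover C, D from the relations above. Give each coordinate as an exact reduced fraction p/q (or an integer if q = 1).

1. C_x = -7  [C is the reflection of E across B]
2. C_y = -2  [C is the reflection of E across B]
   → C = (-7, -2)
3. D_x = 2  [AC ∥ DB ∩ CB ∥ AD]
4. D_y = -8  [AC ∥ DB ∩ CB ∥ AD]
   → D = (2, -8)

C = (-7, -2)
D = (2, -8)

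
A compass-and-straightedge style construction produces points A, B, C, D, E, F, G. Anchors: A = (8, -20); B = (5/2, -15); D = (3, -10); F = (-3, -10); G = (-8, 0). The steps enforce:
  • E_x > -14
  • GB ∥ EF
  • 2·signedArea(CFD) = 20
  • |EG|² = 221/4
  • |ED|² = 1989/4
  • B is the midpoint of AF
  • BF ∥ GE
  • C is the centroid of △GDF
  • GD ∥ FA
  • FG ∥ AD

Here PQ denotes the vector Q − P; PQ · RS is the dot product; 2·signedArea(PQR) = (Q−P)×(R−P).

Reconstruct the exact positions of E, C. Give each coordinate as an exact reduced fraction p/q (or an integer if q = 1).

C = (-8/3, -20/3)
E = (-27/2, 5)

1. E_x = -27/2  [GB ∥ EF ∩ BF ∥ GE]
2. E_y = 5  [GB ∥ EF ∩ BF ∥ GE]
   → E = (-27/2, 5)
3. C_x = -8/3  [C is the centroid of △GDF]
4. C_y = -20/3  [C is the centroid of △GDF]
   → C = (-8/3, -20/3)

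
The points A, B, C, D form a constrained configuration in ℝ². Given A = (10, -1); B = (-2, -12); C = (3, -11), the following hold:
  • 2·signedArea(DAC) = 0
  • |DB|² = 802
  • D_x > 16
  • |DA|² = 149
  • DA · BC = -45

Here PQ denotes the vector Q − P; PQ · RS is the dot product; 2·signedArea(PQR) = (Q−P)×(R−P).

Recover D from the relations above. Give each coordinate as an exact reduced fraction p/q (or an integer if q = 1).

D = (17, 9)

1. D_x = 17  [2·signedArea(DAC) = 0 ∩ DA · BC = -45]
2. D_y = 9  [2·signedArea(DAC) = 0 ∩ DA · BC = -45]
   → D = (17, 9)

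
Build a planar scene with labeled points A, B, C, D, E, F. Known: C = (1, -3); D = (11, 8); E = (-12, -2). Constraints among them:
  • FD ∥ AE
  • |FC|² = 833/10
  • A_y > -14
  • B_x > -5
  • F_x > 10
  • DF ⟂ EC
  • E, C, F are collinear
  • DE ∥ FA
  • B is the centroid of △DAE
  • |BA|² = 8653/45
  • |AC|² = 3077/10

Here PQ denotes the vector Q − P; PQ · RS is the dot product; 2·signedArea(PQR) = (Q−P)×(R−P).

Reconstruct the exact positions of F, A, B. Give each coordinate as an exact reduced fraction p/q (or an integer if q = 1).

1. F_x = 101/10  [E, C, F are collinear ∩ DF ⟂ EC]
2. F_y = -37/10  [E, C, F are collinear ∩ DF ⟂ EC]
   → F = (101/10, -37/10)
3. A_x = -129/10  [FD ∥ AE ∩ DE ∥ FA]
4. A_y = -137/10  [FD ∥ AE ∩ DE ∥ FA]
   → A = (-129/10, -137/10)
5. B_x = -139/30  [B is the centroid of △DAE]
6. B_y = -77/30  [B is the centroid of △DAE]
   → B = (-139/30, -77/30)

A = (-129/10, -137/10)
B = (-139/30, -77/30)
F = (101/10, -37/10)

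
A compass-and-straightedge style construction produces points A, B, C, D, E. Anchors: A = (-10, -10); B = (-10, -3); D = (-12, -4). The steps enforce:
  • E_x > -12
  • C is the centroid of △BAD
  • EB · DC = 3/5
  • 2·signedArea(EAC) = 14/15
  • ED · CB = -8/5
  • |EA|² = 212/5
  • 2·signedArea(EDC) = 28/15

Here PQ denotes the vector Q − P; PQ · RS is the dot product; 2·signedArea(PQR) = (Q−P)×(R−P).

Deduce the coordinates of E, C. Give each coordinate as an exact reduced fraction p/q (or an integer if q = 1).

1. C_x = -32/3  [C is the centroid of △BAD]
2. C_y = -17/3  [C is the centroid of △BAD]
   → C = (-32/3, -17/3)
3. E_x = -56/5  [2·signedArea(EAC) = 14/15 ∩ ED · CB = -8/5]
4. E_y = -18/5  [2·signedArea(EAC) = 14/15 ∩ ED · CB = -8/5]
   → E = (-56/5, -18/5)

C = (-32/3, -17/3)
E = (-56/5, -18/5)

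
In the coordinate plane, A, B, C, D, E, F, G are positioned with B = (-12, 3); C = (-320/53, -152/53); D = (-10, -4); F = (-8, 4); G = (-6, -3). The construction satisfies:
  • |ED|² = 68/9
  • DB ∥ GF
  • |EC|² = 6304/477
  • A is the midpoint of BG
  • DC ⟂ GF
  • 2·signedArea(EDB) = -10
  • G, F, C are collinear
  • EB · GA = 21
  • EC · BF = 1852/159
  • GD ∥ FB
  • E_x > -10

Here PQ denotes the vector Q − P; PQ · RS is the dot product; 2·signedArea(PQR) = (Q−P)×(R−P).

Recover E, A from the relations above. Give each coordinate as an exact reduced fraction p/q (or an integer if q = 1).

1. E_x = -28/3  [EC · BF = 1852/159 ∩ 2·signedArea(EDB) = -10]
2. E_y = -4/3  [EC · BF = 1852/159 ∩ 2·signedArea(EDB) = -10]
   → E = (-28/3, -4/3)
3. A_x = -9  [EB · GA = 21 ∩ A is the midpoint of BG]
4. A_y = 0  [EB · GA = 21 ∩ A is the midpoint of BG]
   → A = (-9, 0)

A = (-9, 0)
E = (-28/3, -4/3)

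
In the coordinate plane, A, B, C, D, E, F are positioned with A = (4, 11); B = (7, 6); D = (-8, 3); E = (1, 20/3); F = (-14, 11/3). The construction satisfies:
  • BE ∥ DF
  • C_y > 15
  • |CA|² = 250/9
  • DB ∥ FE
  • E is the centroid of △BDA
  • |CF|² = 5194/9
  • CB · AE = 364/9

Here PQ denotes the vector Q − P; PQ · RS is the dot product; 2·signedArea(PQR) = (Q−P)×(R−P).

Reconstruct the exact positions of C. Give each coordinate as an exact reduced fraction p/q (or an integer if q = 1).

C = (7, 46/3)

1. C_x = 7  [line 3·x + 13/3·y + -787/9 = 0 ∩ |CA|² = 250/9]
2. C_y = 46/3  [line 3·x + 13/3·y + -787/9 = 0 ∩ |CA|² = 250/9]
   → C = (7, 46/3)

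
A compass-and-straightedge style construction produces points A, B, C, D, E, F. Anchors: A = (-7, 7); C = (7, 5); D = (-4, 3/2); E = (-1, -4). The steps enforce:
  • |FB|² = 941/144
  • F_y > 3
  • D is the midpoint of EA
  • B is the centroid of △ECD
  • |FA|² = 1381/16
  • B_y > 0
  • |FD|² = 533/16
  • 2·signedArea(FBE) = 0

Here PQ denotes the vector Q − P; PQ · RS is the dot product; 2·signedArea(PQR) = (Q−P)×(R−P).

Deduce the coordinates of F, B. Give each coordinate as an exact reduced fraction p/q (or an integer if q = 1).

B = (2/3, 5/6)
F = (3/2, 13/4)

1. B_x = 2/3  [B is the centroid of △ECD]
2. B_y = 5/6  [B is the centroid of △ECD]
   → B = (2/3, 5/6)
3. F_x = 3/2  [line 29/6·x + -5/3·y + -11/6 = 0 ∩ |FB|² = 941/144]
4. F_y = 13/4  [line 29/6·x + -5/3·y + -11/6 = 0 ∩ |FB|² = 941/144]
   → F = (3/2, 13/4)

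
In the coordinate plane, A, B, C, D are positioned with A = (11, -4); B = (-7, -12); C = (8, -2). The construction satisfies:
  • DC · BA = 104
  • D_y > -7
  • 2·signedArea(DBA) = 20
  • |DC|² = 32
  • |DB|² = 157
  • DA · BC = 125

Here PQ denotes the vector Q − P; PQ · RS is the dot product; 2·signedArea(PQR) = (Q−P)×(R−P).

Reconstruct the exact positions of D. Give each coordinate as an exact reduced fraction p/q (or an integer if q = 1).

1. D_x = 4  [DC · BA = 104 ∩ 2·signedArea(DBA) = 20]
2. D_y = -6  [DC · BA = 104 ∩ 2·signedArea(DBA) = 20]
   → D = (4, -6)

D = (4, -6)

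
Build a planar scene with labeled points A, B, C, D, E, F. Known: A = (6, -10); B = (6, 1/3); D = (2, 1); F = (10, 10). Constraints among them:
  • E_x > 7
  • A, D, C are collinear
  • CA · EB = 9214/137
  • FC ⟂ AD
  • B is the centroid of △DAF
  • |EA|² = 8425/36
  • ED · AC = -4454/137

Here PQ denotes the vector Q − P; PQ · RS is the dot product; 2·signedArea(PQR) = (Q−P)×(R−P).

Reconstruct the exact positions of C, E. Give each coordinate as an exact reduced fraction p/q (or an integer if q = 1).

1. C_x = 6/137  [A, D, C are collinear ∩ FC ⟂ AD]
2. C_y = 874/137  [A, D, C are collinear ∩ FC ⟂ AD]
   → C = (6/137, 874/137)
3. E_x = 8  [line 816/137·x + -2244/137·y + 5066/137 = 0 ∩ |EA|² = 8425/36]
4. E_y = 31/6  [line 816/137·x + -2244/137·y + 5066/137 = 0 ∩ |EA|² = 8425/36]
   → E = (8, 31/6)

C = (6/137, 874/137)
E = (8, 31/6)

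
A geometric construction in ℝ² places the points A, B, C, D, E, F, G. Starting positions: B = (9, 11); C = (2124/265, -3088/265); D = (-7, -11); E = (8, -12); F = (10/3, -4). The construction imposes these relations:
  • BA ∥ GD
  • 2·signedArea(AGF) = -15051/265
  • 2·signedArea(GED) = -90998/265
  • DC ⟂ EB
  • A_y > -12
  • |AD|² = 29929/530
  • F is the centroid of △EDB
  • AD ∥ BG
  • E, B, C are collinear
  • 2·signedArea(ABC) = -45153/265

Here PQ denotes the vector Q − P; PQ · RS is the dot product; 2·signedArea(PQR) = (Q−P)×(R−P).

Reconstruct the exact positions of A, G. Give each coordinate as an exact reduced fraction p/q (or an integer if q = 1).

A = (269/530, -6003/530)
G = (791/530, 6003/530)

1. A_x = 269/530  [line 6003/265·x + -261/265·y + -6003/265 = 0 ∩ |AD|² = 29929/530]
2. A_y = -6003/530  [line 6003/265·x + -261/265·y + -6003/265 = 0 ∩ |AD|² = 29929/530]
   → A = (269/530, -6003/530)
3. G_x = 791/530  [2·signedArea(AGF) = -15051/265 ∩ BA ∥ GD]
4. G_y = 6003/530  [2·signedArea(AGF) = -15051/265 ∩ BA ∥ GD]
   → G = (791/530, 6003/530)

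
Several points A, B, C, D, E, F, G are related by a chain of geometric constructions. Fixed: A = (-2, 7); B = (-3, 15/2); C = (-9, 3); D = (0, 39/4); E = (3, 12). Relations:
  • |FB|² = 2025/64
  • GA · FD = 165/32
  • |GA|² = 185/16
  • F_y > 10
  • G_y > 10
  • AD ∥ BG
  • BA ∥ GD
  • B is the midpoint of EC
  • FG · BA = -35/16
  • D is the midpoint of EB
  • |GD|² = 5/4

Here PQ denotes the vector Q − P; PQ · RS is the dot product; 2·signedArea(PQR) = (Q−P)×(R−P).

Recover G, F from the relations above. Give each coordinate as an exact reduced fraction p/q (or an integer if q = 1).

F = (3/2, 87/8)
G = (-1, 41/4)

1. G_x = -1  [BA ∥ GD ∩ AD ∥ BG]
2. G_y = 41/4  [BA ∥ GD ∩ AD ∥ BG]
   → G = (-1, 41/4)
3. F_x = 3/2  [FG · BA = -35/16 ∩ GA · FD = 165/32]
4. F_y = 87/8  [FG · BA = -35/16 ∩ GA · FD = 165/32]
   → F = (3/2, 87/8)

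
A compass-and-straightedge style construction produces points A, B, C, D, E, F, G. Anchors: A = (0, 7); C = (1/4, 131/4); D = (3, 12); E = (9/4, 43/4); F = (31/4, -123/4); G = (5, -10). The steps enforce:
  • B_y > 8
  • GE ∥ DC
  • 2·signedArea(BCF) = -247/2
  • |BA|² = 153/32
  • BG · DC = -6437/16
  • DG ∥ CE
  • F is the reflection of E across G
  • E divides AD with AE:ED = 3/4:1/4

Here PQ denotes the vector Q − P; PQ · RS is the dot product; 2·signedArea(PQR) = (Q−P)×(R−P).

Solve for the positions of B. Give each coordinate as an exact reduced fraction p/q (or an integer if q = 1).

B = (9/8, 71/8)

1. B_x = 9/8  [BG · DC = -6437/16 ∩ 2·signedArea(BCF) = -247/2]
2. B_y = 71/8  [BG · DC = -6437/16 ∩ 2·signedArea(BCF) = -247/2]
   → B = (9/8, 71/8)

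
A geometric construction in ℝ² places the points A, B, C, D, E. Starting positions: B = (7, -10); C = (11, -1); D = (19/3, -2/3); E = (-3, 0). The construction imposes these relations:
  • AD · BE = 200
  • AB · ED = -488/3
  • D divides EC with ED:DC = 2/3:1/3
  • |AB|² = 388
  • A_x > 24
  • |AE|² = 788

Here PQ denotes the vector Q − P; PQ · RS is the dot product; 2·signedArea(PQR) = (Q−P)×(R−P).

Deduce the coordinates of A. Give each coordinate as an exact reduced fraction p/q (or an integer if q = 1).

A = (25, -2)

1. A_x = 25  [AB · ED = -488/3 ∩ AD · BE = 200]
2. A_y = -2  [AB · ED = -488/3 ∩ AD · BE = 200]
   → A = (25, -2)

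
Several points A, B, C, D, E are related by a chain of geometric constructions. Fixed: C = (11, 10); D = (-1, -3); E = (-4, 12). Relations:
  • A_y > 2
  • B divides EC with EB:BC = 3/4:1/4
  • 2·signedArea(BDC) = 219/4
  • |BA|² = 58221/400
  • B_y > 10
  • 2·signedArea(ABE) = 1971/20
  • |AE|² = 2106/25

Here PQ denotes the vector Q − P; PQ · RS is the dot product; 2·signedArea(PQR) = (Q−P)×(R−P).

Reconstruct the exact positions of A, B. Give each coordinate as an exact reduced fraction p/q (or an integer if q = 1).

1. B_x = 29/4  [B divides EC with EB:BC = 3/4:1/4]
2. B_y = 21/2  [B divides EC with EB:BC = 3/4:1/4]
   → B = (29/4, 21/2)
3. A_x = -11/5  [line -3/2·x + -45/4·y + 609/20 = 0 ∩ |BA|² = 58221/400]
4. A_y = 3  [line -3/2·x + -45/4·y + 609/20 = 0 ∩ |BA|² = 58221/400]
   → A = (-11/5, 3)

A = (-11/5, 3)
B = (29/4, 21/2)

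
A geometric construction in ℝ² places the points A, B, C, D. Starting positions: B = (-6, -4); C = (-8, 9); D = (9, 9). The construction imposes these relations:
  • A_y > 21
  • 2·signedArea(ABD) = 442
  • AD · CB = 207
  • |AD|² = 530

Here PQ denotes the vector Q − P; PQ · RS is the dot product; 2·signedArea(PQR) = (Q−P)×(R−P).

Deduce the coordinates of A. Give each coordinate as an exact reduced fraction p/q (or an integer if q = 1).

A = (-10, 22)

1. A_x = -10  [AD · CB = 207 ∩ 2·signedArea(ABD) = 442]
2. A_y = 22  [AD · CB = 207 ∩ 2·signedArea(ABD) = 442]
   → A = (-10, 22)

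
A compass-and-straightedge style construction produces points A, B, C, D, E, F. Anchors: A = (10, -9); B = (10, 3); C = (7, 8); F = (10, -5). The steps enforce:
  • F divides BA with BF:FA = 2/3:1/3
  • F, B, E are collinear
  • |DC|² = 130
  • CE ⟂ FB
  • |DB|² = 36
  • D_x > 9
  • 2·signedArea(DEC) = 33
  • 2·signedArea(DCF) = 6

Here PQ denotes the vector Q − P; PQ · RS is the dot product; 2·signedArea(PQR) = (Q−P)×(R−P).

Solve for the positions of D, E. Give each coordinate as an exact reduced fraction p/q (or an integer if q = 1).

D = (10, -3)
E = (10, 8)

1. D_x = 10  [line 13·x + 3·y + -121 = 0 ∩ |DB|² = 36]
2. D_y = -3  [line 13·x + 3·y + -121 = 0 ∩ |DB|² = 36]
   → D = (10, -3)
3. E_x = 10  [F, B, E are collinear ∩ CE ⟂ FB]
4. E_y = 8  [F, B, E are collinear ∩ CE ⟂ FB]
   → E = (10, 8)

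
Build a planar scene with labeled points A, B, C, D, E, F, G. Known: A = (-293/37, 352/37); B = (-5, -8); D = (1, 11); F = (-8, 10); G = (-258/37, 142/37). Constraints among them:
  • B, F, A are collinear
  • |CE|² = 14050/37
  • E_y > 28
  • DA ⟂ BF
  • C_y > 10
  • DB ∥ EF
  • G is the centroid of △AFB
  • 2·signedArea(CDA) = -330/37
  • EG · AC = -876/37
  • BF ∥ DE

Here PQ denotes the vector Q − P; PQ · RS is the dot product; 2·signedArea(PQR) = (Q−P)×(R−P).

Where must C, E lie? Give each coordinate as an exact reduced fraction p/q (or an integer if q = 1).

1. E_x = -2  [DB ∥ EF ∩ BF ∥ DE]
2. E_y = 29  [DB ∥ EF ∩ BF ∥ DE]
   → E = (-2, 29)
3. C_x = -299/37  [2·signedArea(CDA) = -330/37 ∩ EG · AC = -876/37]
4. C_y = 388/37  [2·signedArea(CDA) = -330/37 ∩ EG · AC = -876/37]
   → C = (-299/37, 388/37)

C = (-299/37, 388/37)
E = (-2, 29)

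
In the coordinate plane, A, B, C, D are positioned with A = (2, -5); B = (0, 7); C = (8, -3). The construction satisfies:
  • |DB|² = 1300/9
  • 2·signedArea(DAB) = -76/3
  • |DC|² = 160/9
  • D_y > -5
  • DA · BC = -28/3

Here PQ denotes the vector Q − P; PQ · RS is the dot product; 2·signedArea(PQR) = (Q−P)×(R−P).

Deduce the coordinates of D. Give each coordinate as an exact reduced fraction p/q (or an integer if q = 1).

D = (4, -13/3)

1. D_x = 4  [2·signedArea(DAB) = -76/3 ∩ DA · BC = -28/3]
2. D_y = -13/3  [2·signedArea(DAB) = -76/3 ∩ DA · BC = -28/3]
   → D = (4, -13/3)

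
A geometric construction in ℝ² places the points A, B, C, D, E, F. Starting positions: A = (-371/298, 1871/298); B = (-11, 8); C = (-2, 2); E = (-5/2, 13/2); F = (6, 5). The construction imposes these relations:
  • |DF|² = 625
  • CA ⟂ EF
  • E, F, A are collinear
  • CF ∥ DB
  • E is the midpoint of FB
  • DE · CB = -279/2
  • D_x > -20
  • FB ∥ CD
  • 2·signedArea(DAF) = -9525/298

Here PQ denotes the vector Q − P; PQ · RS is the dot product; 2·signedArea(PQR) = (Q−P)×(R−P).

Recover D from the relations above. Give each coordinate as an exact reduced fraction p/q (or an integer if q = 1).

1. D_x = -19  [CF ∥ DB ∩ FB ∥ CD]
2. D_y = 5  [CF ∥ DB ∩ FB ∥ CD]
   → D = (-19, 5)

D = (-19, 5)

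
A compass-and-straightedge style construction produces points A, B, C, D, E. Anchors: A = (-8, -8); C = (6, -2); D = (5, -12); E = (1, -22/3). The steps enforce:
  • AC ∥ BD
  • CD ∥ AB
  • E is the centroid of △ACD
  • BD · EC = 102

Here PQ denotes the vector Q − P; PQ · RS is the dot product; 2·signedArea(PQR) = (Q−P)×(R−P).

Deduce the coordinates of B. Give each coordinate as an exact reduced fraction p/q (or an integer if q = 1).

B = (-9, -18)

1. B_x = -9  [AC ∥ BD ∩ CD ∥ AB]
2. B_y = -18  [AC ∥ BD ∩ CD ∥ AB]
   → B = (-9, -18)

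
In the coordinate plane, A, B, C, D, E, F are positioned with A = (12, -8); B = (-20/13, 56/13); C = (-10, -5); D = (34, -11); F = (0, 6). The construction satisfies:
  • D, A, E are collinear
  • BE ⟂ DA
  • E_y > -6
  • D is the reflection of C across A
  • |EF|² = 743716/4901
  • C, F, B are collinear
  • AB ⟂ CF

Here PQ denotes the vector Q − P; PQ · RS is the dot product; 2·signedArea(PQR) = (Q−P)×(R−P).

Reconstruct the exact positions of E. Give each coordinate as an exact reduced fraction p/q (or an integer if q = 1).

E = (-1108/377, -2248/377)

1. E_x = -1108/377  [D, A, E are collinear ∩ BE ⟂ DA]
2. E_y = -2248/377  [D, A, E are collinear ∩ BE ⟂ DA]
   → E = (-1108/377, -2248/377)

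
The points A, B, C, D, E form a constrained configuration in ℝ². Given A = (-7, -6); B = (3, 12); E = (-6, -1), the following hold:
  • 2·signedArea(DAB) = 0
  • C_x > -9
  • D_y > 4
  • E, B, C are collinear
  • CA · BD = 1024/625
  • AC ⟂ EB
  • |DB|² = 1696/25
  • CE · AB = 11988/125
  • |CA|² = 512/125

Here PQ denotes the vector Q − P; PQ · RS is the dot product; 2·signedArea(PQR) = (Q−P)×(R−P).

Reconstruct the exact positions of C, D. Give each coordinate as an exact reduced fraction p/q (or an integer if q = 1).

1. C_x = -1083/125  [E, B, C are collinear ∩ AC ⟂ EB]
2. C_y = -606/125  [E, B, C are collinear ∩ AC ⟂ EB]
   → C = (-1083/125, -606/125)
3. D_x = -1  [2·signedArea(DAB) = 0 ∩ CA · BD = 1024/625]
4. D_y = 24/5  [2·signedArea(DAB) = 0 ∩ CA · BD = 1024/625]
   → D = (-1, 24/5)

C = (-1083/125, -606/125)
D = (-1, 24/5)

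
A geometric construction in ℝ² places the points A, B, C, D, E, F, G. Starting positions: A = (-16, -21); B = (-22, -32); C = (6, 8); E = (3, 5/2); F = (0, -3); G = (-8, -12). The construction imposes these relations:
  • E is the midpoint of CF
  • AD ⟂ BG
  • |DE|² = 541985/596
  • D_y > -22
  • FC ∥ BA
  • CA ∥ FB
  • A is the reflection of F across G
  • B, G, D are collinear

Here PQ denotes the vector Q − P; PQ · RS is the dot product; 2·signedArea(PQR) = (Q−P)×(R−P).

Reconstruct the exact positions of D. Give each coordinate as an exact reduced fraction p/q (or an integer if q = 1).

1. D_x = -2214/149  [B, G, D are collinear ∩ AD ⟂ BG]
2. D_y = -3248/149  [B, G, D are collinear ∩ AD ⟂ BG]
   → D = (-2214/149, -3248/149)

D = (-2214/149, -3248/149)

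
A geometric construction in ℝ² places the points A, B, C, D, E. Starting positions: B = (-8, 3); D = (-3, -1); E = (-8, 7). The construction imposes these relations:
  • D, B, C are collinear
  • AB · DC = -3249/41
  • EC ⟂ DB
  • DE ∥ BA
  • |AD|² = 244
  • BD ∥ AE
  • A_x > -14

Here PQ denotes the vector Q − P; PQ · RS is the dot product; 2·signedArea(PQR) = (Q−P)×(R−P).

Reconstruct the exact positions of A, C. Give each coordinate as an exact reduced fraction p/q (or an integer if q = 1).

A = (-13, 11)
C = (-408/41, 187/41)

1. A_x = -13  [BD ∥ AE ∩ DE ∥ BA]
2. A_y = 11  [BD ∥ AE ∩ DE ∥ BA]
   → A = (-13, 11)
3. C_x = -408/41  [D, B, C are collinear ∩ EC ⟂ DB]
4. C_y = 187/41  [D, B, C are collinear ∩ EC ⟂ DB]
   → C = (-408/41, 187/41)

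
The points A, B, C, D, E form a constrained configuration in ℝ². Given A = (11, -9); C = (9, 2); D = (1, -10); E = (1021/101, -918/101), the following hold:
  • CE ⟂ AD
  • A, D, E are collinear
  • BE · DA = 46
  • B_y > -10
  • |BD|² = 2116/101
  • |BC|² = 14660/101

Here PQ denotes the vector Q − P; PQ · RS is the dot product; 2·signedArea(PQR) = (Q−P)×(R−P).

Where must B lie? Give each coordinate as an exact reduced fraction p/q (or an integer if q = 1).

B = (561/101, -964/101)

1. B_x = 561/101  [line -10·x + -1·y + 46 = 0 ∩ |BD|² = 2116/101]
2. B_y = -964/101  [line -10·x + -1·y + 46 = 0 ∩ |BD|² = 2116/101]
   → B = (561/101, -964/101)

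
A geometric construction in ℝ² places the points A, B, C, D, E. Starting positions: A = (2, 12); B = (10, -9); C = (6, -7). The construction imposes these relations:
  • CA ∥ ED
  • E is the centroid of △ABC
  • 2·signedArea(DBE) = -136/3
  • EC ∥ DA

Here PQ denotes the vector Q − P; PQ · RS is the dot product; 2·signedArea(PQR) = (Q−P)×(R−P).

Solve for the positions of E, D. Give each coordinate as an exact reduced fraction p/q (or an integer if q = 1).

D = (2, 53/3)
E = (6, -4/3)

1. E_x = 6  [E is the centroid of △ABC]
2. E_y = -4/3  [E is the centroid of △ABC]
   → E = (6, -4/3)
3. D_x = 2  [EC ∥ DA ∩ CA ∥ ED]
4. D_y = 53/3  [EC ∥ DA ∩ CA ∥ ED]
   → D = (2, 53/3)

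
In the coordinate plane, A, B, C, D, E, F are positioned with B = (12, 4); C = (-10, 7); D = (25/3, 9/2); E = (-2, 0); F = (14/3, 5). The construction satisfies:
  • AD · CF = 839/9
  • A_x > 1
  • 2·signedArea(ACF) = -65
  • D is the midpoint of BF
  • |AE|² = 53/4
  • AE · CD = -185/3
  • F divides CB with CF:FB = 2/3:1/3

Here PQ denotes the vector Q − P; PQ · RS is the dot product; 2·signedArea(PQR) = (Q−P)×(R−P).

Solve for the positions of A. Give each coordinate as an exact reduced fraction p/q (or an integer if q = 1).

A = (3/2, 1)

1. A_x = 3/2  [2·signedArea(ACF) = -65 ∩ AE · CD = -185/3]
2. A_y = 1  [2·signedArea(ACF) = -65 ∩ AE · CD = -185/3]
   → A = (3/2, 1)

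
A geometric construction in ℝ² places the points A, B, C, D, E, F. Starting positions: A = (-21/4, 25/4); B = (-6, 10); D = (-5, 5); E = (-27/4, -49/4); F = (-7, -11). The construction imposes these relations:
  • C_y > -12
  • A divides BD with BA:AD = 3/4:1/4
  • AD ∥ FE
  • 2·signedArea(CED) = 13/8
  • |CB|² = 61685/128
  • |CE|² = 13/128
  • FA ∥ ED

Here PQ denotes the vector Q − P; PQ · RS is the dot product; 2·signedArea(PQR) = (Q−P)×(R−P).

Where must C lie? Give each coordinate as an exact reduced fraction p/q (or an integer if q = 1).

C = (-109/16, -191/16)

1. C_x = -109/16  [line -69/4·x + 7/4·y + -773/8 = 0 ∩ |CE|² = 13/128]
2. C_y = -191/16  [line -69/4·x + 7/4·y + -773/8 = 0 ∩ |CE|² = 13/128]
   → C = (-109/16, -191/16)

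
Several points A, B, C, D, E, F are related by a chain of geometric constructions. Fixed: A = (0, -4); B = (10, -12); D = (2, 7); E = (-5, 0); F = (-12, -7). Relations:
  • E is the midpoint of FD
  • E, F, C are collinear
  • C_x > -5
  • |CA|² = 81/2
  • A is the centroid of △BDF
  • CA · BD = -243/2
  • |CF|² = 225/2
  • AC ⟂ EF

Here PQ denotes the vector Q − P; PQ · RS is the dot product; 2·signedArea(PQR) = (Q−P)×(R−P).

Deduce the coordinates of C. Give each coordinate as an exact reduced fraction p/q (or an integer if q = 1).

1. C_x = -9/2  [E, F, C are collinear ∩ AC ⟂ EF]
2. C_y = 1/2  [E, F, C are collinear ∩ AC ⟂ EF]
   → C = (-9/2, 1/2)

C = (-9/2, 1/2)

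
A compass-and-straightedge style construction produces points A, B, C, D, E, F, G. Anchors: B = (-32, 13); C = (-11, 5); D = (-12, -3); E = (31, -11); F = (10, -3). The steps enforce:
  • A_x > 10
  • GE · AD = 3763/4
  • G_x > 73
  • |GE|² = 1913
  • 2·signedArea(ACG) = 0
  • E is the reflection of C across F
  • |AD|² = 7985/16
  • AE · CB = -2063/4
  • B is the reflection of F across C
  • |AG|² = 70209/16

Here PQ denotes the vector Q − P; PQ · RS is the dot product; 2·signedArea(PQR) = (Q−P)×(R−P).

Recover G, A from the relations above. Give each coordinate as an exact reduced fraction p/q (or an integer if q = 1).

A = (41/4, -1)
G = (74, -19)

1. A_x = 41/4  [line 21·x + -8·y + -893/4 = 0 ∩ |AD|² = 7985/16]
2. A_y = -1  [line 21·x + -8·y + -893/4 = 0 ∩ |AD|² = 7985/16]
   → A = (41/4, -1)
3. G_x = 74  [GE · AD = 3763/4 ∩ 2·signedArea(ACG) = 0]
4. G_y = -19  [GE · AD = 3763/4 ∩ 2·signedArea(ACG) = 0]
   → G = (74, -19)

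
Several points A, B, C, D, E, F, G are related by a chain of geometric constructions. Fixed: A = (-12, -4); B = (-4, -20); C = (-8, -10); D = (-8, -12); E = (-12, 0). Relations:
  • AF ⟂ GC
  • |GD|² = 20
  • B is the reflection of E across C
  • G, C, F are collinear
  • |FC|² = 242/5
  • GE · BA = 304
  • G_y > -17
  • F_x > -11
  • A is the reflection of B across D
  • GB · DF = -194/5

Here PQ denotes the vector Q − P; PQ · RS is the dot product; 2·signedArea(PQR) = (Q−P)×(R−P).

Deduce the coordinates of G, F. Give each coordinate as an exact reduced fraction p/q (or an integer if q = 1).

F = (-51/5, -17/5)
G = (-6, -16)

1. G_x = -6  [line 8·x + -16·y + -208 = 0 ∩ |GD|² = 20]
2. G_y = -16  [line 8·x + -16·y + -208 = 0 ∩ |GD|² = 20]
   → G = (-6, -16)
3. F_x = -51/5  [GB · DF = -194/5 ∩ G, C, F are collinear]
4. F_y = -17/5  [GB · DF = -194/5 ∩ G, C, F are collinear]
   → F = (-51/5, -17/5)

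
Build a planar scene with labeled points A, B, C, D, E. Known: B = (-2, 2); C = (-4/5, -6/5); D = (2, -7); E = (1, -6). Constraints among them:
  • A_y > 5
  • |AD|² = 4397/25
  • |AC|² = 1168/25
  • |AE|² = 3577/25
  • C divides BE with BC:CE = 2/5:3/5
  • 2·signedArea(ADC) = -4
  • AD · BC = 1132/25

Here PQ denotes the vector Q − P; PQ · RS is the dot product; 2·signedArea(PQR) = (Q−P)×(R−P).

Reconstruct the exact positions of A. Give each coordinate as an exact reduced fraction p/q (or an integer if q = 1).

1. A_x = -16/5  [AD · BC = 1132/25 ∩ 2·signedArea(ADC) = -4]
2. A_y = 26/5  [AD · BC = 1132/25 ∩ 2·signedArea(ADC) = -4]
   → A = (-16/5, 26/5)

A = (-16/5, 26/5)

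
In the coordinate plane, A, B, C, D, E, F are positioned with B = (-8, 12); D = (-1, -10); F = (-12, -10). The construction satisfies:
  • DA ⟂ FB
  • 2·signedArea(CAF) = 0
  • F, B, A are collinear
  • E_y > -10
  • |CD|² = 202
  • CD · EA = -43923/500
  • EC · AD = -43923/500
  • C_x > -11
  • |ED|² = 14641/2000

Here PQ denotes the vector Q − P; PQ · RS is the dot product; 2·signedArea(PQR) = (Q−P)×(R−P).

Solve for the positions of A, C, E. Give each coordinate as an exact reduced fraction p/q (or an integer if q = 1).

1. A_x = -1456/125  [F, B, A are collinear ∩ DA ⟂ FB]
2. A_y = -1008/125  [F, B, A are collinear ∩ DA ⟂ FB]
   → A = (-1456/125, -1008/125)
3. C_x = -10  [line 242/125·x + -44/125·y + 2464/125 = 0 ∩ |CD|² = 202]
4. C_y = 1  [line 242/125·x + -44/125·y + 2464/125 = 0 ∩ |CD|² = 202]
   → C = (-10, 1)
5. E_x = -1831/500  [EC · AD = -43923/500 ∩ CD · EA = -43923/500]
6. E_y = -2379/250  [EC · AD = -43923/500 ∩ CD · EA = -43923/500]
   → E = (-1831/500, -2379/250)

A = (-1456/125, -1008/125)
C = (-10, 1)
E = (-1831/500, -2379/250)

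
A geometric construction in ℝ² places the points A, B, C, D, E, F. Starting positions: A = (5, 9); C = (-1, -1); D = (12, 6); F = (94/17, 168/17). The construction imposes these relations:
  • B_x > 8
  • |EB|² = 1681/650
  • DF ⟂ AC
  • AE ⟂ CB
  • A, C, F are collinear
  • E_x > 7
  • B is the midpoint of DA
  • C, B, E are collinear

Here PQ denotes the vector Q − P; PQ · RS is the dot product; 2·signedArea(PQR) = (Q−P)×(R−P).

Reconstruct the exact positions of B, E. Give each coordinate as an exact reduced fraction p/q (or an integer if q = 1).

1. B_x = 17/2  [B is the midpoint of DA]
2. B_y = 15/2  [B is the midpoint of DA]
   → B = (17/2, 15/2)
3. E_x = 2373/325  [C, B, E are collinear ∩ AE ⟂ CB]
4. E_y = 2089/325  [C, B, E are collinear ∩ AE ⟂ CB]
   → E = (2373/325, 2089/325)

B = (17/2, 15/2)
E = (2373/325, 2089/325)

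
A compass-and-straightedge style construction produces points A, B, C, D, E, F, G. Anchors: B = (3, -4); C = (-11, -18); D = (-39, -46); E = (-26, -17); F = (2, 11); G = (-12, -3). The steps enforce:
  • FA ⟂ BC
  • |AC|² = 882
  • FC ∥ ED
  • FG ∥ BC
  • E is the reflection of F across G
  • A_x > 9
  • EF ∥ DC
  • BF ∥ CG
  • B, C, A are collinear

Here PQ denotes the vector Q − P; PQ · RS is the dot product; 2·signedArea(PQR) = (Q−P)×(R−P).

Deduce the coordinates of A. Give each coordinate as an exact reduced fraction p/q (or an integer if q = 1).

1. A_x = 10  [B, C, A are collinear ∩ FA ⟂ BC]
2. A_y = 3  [B, C, A are collinear ∩ FA ⟂ BC]
   → A = (10, 3)

A = (10, 3)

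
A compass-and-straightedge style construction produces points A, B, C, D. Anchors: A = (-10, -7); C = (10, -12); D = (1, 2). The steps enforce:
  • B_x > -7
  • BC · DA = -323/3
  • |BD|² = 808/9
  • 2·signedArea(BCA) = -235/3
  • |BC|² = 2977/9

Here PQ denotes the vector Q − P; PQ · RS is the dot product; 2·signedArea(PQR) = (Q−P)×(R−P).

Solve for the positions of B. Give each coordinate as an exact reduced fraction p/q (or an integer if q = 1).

1. B_x = -19/3  [BC · DA = -323/3 ∩ 2·signedArea(BCA) = -235/3]
2. B_y = -4  [BC · DA = -323/3 ∩ 2·signedArea(BCA) = -235/3]
   → B = (-19/3, -4)

B = (-19/3, -4)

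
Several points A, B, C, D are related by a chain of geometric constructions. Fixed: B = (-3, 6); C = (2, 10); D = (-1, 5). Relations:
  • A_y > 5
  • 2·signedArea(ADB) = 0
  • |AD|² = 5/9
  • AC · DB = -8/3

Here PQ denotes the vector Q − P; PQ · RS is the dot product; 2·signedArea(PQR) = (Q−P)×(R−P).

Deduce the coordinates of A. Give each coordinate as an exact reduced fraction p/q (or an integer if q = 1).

A = (-5/3, 16/3)

1. A_x = -5/3  [2·signedArea(ADB) = 0 ∩ AC · DB = -8/3]
2. A_y = 16/3  [2·signedArea(ADB) = 0 ∩ AC · DB = -8/3]
   → A = (-5/3, 16/3)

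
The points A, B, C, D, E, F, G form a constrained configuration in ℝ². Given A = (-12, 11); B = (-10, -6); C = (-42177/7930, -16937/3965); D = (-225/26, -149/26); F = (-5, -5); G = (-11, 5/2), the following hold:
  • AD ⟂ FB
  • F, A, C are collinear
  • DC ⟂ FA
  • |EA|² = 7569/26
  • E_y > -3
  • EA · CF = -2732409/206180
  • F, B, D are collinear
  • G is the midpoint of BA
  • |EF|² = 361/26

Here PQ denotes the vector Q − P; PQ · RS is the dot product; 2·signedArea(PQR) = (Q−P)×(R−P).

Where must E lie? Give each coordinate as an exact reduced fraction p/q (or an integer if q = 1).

1. E_x = -15729/7930  [line -2527/7930·x + 2888/3965·y + 292049/206180 = 0 ∩ |EF|² = 361/26]
2. E_y = -22303/7930  [line -2527/7930·x + 2888/3965·y + 292049/206180 = 0 ∩ |EF|² = 361/26]
   → E = (-15729/7930, -22303/7930)

E = (-15729/7930, -22303/7930)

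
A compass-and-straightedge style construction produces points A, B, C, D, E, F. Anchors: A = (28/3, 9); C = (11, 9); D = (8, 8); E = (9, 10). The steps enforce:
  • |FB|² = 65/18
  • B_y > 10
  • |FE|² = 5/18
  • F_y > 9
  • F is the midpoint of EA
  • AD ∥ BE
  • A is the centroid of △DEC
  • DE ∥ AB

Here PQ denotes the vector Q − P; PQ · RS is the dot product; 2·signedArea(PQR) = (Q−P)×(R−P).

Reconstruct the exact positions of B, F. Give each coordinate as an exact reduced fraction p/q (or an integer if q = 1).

1. B_x = 31/3  [AD ∥ BE ∩ DE ∥ AB]
2. B_y = 11  [AD ∥ BE ∩ DE ∥ AB]
   → B = (31/3, 11)
3. F_x = 55/6  [F is the midpoint of EA]
4. F_y = 19/2  [F is the midpoint of EA]
   → F = (55/6, 19/2)

B = (31/3, 11)
F = (55/6, 19/2)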